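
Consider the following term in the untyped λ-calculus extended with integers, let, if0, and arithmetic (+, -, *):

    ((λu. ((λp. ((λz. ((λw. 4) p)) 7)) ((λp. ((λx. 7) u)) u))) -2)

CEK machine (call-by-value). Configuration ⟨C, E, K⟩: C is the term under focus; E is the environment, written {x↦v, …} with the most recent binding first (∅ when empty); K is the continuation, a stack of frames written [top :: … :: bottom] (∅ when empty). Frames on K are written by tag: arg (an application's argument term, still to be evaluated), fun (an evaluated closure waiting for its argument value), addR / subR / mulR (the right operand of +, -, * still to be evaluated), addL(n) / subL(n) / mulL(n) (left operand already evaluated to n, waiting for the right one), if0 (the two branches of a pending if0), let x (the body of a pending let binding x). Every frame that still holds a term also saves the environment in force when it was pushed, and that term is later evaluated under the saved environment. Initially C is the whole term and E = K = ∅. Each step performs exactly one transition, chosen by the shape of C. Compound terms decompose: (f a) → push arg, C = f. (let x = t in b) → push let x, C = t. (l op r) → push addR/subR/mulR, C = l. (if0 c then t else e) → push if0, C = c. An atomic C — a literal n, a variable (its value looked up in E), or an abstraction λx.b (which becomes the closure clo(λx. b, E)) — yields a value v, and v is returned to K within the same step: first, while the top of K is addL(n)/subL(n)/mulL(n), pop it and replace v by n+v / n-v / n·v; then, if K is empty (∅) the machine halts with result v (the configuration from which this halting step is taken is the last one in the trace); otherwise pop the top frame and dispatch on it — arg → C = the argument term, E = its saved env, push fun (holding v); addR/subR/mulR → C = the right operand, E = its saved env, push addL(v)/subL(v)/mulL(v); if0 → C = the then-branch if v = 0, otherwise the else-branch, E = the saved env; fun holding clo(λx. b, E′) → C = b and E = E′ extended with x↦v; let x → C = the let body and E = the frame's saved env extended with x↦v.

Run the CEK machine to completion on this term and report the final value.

step 0: <C=((λu. ((λp. ((λz. ((λw. 4) p)) 7)) ((λp. ((λx. 7) u)) u))) -2), E=∅, K=∅>
step 1: <C=(λu. ((λp. ((λz. ((λw. 4) p)) 7)) ((λp. ((λx. 7) u)) u))), E=∅, K=[arg]>
step 2: <C=-2, E=∅, K=[fun]>
step 3: <C=((λp. ((λz. ((λw. 4) p)) 7)) ((λp. ((λx. 7) u)) u)), E={u↦-2}, K=∅>
step 4: <C=(λp. ((λz. ((λw. 4) p)) 7)), E={u↦-2}, K=[arg]>
step 5: <C=((λp. ((λx. 7) u)) u), E={u↦-2}, K=[fun]>
step 6: <C=(λp. ((λx. 7) u)), E={u↦-2}, K=[arg :: fun]>
step 7: <C=u, E={u↦-2}, K=[fun :: fun]>
step 8: <C=((λx. 7) u), E={p↦-2, u↦-2}, K=[fun]>
step 9: <C=(λx. 7), E={p↦-2, u↦-2}, K=[arg :: fun]>
step 10: <C=u, E={p↦-2, u↦-2}, K=[fun :: fun]>
step 11: <C=7, E={x↦-2, p↦-2, u↦-2}, K=[fun]>
step 12: <C=((λz. ((λw. 4) p)) 7), E={p↦7, u↦-2}, K=∅>
step 13: <C=(λz. ((λw. 4) p)), E={p↦7, u↦-2}, K=[arg]>
step 14: <C=7, E={p↦7, u↦-2}, K=[fun]>
step 15: <C=((λw. 4) p), E={z↦7, p↦7, u↦-2}, K=∅>
step 16: <C=(λw. 4), E={z↦7, p↦7, u↦-2}, K=[arg]>
step 17: <C=p, E={z↦7, p↦7, u↦-2}, K=[fun]>
step 18: <C=4, E={w↦7, z↦7, p↦7, u↦-2}, K=∅>
→ final value 4

Answer: 4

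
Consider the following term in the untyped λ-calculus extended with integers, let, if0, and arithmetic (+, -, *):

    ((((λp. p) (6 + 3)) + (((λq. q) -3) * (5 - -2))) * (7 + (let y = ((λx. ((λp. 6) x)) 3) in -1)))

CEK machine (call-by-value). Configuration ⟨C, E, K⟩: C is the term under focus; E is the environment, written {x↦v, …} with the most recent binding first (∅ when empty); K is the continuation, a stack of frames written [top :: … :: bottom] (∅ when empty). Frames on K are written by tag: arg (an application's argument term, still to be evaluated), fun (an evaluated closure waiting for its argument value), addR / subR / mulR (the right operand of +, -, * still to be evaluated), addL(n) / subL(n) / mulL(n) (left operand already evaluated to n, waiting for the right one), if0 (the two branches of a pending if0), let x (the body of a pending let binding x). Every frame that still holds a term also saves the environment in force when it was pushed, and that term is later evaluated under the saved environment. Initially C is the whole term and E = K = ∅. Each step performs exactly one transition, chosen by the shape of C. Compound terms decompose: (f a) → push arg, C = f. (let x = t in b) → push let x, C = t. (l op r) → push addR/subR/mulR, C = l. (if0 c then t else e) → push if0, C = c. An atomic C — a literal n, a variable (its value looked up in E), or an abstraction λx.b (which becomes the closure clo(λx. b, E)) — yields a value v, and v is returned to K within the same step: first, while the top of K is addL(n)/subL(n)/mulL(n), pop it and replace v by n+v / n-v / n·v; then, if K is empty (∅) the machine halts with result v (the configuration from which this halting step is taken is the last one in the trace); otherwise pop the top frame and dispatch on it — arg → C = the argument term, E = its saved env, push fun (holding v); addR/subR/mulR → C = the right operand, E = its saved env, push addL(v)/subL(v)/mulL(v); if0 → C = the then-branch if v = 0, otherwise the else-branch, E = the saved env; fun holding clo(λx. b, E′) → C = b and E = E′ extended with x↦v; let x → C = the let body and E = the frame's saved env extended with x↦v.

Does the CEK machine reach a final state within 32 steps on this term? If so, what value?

[0] <C=((((λp. p) (6 + 3)) + (((λq. q) -3) * (5 - -2))) * (7 + (let y = ((λx. ((λp. 6) x)) 3) in -1))), E=∅, K=∅>
[1] <C=(((λp. p) (6 + 3)) + (((λq. q) -3) * (5 - -2))), E=∅, K=[mulR]>
[2] <C=((λp. p) (6 + 3)), E=∅, K=[addR :: mulR]>
[3] <C=(λp. p), E=∅, K=[arg :: addR :: mulR]>
[4] <C=(6 + 3), E=∅, K=[fun :: addR :: mulR]>
[5] <C=6, E=∅, K=[addR :: fun :: addR :: mulR]>
[6] <C=3, E=∅, K=[addL(6) :: fun :: addR :: mulR]>
[7] <C=p, E={p↦9}, K=[addR :: mulR]>
[8] <C=(((λq. q) -3) * (5 - -2)), E=∅, K=[addL(9) :: mulR]>
[9] <C=((λq. q) -3), E=∅, K=[mulR :: addL(9) :: mulR]>
[10] <C=(λq. q), E=∅, K=[arg :: mulR :: addL(9) :: mulR]>
[11] <C=-3, E=∅, K=[fun :: mulR :: addL(9) :: mulR]>
[12] <C=q, E={q↦-3}, K=[mulR :: addL(9) :: mulR]>
[13] <C=(5 - -2), E=∅, K=[mulL(-3) :: addL(9) :: mulR]>
[14] <C=5, E=∅, K=[subR :: mulL(-3) :: addL(9) :: mulR]>
[15] <C=-2, E=∅, K=[subL(5) :: mulL(-3) :: addL(9) :: mulR]>
[16] <C=(7 + (let y = ((λx. ((λp. 6) x)) 3) in -1)), E=∅, K=[mulL(-12)]>
[17] <C=7, E=∅, K=[addR :: mulL(-12)]>
[18] <C=(let y = ((λx. ((λp. 6) x)) 3) in -1), E=∅, K=[addL(7) :: mulL(-12)]>
[19] <C=((λx. ((λp. 6) x)) 3), E=∅, K=[let y :: addL(7) :: mulL(-12)]>
[20] <C=(λx. ((λp. 6) x)), E=∅, K=[arg :: let y :: addL(7) :: mulL(-12)]>
[21] <C=3, E=∅, K=[fun :: let y :: addL(7) :: mulL(-12)]>
[22] <C=((λp. 6) x), E={x↦3}, K=[let y :: addL(7) :: mulL(-12)]>
[23] <C=(λp. 6), E={x↦3}, K=[arg :: let y :: addL(7) :: mulL(-12)]>
[24] <C=x, E={x↦3}, K=[fun :: let y :: addL(7) :: mulL(-12)]>
[25] <C=6, E={p↦3, x↦3}, K=[let y :: addL(7) :: mulL(-12)]>
[26] <C=-1, E={y↦6}, K=[addL(7) :: mulL(-12)]>
→ final value -72

Answer: -72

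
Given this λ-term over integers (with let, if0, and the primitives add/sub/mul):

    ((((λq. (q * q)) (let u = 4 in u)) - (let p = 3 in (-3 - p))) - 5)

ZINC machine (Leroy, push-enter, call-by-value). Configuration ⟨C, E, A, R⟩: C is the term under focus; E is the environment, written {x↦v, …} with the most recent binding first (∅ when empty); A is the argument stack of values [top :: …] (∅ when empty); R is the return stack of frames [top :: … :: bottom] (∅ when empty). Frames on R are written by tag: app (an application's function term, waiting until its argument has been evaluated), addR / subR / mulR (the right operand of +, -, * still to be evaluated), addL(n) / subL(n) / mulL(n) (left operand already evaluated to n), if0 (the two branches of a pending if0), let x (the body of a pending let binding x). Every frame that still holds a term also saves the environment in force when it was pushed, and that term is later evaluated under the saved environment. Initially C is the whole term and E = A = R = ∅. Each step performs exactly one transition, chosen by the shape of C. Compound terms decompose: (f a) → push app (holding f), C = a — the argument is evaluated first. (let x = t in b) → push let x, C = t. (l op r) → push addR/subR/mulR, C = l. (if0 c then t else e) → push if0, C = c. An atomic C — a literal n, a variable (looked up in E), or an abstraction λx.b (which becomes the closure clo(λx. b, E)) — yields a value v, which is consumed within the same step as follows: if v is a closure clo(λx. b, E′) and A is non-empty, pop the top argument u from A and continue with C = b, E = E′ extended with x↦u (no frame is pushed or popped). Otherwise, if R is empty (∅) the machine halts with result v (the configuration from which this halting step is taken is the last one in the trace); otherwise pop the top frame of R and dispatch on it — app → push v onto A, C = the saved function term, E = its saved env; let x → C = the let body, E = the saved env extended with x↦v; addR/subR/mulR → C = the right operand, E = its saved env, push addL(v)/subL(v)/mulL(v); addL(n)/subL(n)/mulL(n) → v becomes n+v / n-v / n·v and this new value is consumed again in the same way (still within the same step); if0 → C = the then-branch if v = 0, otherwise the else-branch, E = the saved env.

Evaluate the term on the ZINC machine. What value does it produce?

step 0: [C=((((λq. (q * q)) (let u = 4 in u)) - (let p = 3 in (-3 - p))) - 5) | E=∅ | A=∅ | R=∅]
step 1: [C=(((λq. (q * q)) (let u = 4 in u)) - (let p = 3 in (-3 - p))) | E=∅ | A=∅ | R=[subR]]
step 2: [C=((λq. (q * q)) (let u = 4 in u)) | E=∅ | A=∅ | R=[subR :: subR]]
step 3: [C=(let u = 4 in u) | E=∅ | A=∅ | R=[app :: subR :: subR]]
step 4: [C=4 | E=∅ | A=∅ | R=[let u :: app :: subR :: subR]]
step 5: [C=u | E={u↦4} | A=∅ | R=[app :: subR :: subR]]
step 6: [C=(λq. (q * q)) | E=∅ | A=[4] | R=[subR :: subR]]
step 7: [C=(q * q) | E={q↦4} | A=∅ | R=[subR :: subR]]
step 8: [C=q | E={q↦4} | A=∅ | R=[mulR :: subR :: subR]]
step 9: [C=q | E={q↦4} | A=∅ | R=[mulL(4) :: subR :: subR]]
step 10: [C=(let p = 3 in (-3 - p)) | E=∅ | A=∅ | R=[subL(16) :: subR]]
step 11: [C=3 | E=∅ | A=∅ | R=[let p :: subL(16) :: subR]]
step 12: [C=(-3 - p) | E={p↦3} | A=∅ | R=[subL(16) :: subR]]
step 13: [C=-3 | E={p↦3} | A=∅ | R=[subR :: subL(16) :: subR]]
step 14: [C=p | E={p↦3} | A=∅ | R=[subL(-3) :: subL(16) :: subR]]
step 15: [C=5 | E=∅ | A=∅ | R=[subL(22)]]
→ final value 17

Answer: 17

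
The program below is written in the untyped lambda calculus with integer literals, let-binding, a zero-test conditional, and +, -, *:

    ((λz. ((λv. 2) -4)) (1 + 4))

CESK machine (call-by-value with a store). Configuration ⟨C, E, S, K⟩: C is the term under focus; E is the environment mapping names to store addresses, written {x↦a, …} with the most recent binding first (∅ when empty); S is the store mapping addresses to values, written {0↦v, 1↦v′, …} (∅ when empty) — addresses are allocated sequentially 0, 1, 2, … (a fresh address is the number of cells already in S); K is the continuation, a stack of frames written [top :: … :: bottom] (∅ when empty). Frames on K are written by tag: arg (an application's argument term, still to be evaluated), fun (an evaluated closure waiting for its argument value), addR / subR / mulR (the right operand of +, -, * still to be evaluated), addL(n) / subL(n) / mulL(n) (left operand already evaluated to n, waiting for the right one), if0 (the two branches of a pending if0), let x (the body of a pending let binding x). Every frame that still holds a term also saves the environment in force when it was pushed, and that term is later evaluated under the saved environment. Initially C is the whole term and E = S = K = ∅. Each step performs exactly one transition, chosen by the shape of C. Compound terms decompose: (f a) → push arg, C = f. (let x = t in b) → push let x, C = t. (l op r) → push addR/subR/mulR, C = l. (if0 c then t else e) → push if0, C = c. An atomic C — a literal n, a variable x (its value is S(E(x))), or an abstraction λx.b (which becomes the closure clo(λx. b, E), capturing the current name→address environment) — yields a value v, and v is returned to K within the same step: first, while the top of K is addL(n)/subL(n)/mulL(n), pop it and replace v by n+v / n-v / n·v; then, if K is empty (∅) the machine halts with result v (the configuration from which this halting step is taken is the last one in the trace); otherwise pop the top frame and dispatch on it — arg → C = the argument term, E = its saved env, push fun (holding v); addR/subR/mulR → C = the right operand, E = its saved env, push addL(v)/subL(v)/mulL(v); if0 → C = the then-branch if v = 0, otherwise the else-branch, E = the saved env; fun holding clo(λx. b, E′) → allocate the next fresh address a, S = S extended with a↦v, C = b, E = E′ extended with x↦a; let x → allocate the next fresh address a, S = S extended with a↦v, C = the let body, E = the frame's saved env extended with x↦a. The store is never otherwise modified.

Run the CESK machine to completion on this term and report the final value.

t=0: [C=((λz. ((λv. 2) -4)) (1 + 4)) | E=∅ | S=∅ | K=∅]
t=1: [C=(λz. ((λv. 2) -4)) | E=∅ | S=∅ | K=[arg]]
t=2: [C=(1 + 4) | E=∅ | S=∅ | K=[fun]]
t=3: [C=1 | E=∅ | S=∅ | K=[addR :: fun]]
t=4: [C=4 | E=∅ | S=∅ | K=[addL(1) :: fun]]
t=5: [C=((λv. 2) -4) | E={z↦0} | S={0↦5} | K=∅]
t=6: [C=(λv. 2) | E={z↦0} | S={0↦5} | K=[arg]]
t=7: [C=-4 | E={z↦0} | S={0↦5} | K=[fun]]
t=8: [C=2 | E={v↦1, z↦0} | S={0↦5, 1↦-4} | K=∅]
→ final value 2

Answer: 2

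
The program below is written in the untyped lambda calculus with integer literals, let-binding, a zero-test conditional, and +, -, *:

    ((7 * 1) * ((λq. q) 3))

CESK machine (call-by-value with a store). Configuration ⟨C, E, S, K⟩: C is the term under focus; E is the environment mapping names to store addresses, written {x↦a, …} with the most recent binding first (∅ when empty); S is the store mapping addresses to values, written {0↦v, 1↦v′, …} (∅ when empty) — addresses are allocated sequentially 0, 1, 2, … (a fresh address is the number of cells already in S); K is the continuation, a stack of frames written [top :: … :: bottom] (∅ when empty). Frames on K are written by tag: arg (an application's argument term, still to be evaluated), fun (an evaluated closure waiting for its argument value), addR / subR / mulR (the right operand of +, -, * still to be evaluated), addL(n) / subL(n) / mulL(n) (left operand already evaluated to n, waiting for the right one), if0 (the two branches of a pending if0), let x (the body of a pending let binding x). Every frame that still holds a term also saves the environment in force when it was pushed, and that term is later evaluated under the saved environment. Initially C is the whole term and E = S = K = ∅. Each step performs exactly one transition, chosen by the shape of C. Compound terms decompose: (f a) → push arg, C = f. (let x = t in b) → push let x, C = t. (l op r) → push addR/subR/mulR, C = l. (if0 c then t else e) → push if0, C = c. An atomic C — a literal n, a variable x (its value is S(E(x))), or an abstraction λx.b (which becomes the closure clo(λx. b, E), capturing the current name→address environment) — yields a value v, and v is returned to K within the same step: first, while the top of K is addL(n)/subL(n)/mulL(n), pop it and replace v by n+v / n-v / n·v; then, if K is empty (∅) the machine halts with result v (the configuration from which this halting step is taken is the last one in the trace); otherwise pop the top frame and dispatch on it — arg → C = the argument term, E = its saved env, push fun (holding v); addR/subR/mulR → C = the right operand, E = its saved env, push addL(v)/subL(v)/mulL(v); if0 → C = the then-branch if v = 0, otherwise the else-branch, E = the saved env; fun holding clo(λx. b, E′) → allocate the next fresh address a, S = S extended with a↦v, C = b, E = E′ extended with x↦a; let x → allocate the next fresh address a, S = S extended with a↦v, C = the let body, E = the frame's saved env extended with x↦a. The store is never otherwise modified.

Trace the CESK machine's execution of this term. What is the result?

Answer: 21

Derivation:
0. ⟨C=((7 * 1) * ((λq. q) 3)); E=∅; S=∅; K=∅⟩
1. ⟨C=(7 * 1); E=∅; S=∅; K=[mulR]⟩
2. ⟨C=7; E=∅; S=∅; K=[mulR :: mulR]⟩
3. ⟨C=1; E=∅; S=∅; K=[mulL(7) :: mulR]⟩
4. ⟨C=((λq. q) 3); E=∅; S=∅; K=[mulL(7)]⟩
5. ⟨C=(λq. q); E=∅; S=∅; K=[arg :: mulL(7)]⟩
6. ⟨C=3; E=∅; S=∅; K=[fun :: mulL(7)]⟩
7. ⟨C=q; E={q↦0}; S={0↦3}; K=[mulL(7)]⟩
→ final value 21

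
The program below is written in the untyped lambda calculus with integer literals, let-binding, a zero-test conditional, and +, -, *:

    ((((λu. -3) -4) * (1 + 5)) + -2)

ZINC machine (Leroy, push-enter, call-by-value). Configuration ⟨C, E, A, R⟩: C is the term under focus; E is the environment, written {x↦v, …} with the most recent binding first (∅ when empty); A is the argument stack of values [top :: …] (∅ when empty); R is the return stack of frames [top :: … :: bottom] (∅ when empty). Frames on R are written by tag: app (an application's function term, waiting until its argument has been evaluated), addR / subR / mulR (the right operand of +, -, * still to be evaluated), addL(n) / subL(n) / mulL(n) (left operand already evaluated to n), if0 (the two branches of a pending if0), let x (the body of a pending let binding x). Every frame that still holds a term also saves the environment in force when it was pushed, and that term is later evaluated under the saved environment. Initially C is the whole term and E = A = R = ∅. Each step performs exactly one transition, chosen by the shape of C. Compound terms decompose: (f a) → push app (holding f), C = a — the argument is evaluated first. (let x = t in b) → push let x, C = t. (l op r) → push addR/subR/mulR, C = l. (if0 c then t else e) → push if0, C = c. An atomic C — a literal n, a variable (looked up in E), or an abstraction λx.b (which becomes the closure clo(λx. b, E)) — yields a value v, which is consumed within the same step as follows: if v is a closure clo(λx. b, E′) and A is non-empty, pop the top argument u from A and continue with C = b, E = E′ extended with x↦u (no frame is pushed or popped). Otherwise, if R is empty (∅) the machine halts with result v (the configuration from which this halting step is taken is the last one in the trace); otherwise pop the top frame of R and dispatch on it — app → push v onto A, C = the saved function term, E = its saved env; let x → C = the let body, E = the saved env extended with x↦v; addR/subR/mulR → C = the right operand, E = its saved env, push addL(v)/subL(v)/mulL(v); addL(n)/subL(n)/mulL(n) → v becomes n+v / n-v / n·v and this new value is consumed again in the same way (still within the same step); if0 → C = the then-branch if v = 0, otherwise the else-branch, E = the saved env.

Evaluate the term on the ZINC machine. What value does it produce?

Answer: -20

Derivation:
t=0: ⟨C=((((λu. -3) -4) * (1 + 5)) + -2); E=∅; A=∅; R=∅⟩
t=1: ⟨C=(((λu. -3) -4) * (1 + 5)); E=∅; A=∅; R=[addR]⟩
t=2: ⟨C=((λu. -3) -4); E=∅; A=∅; R=[mulR :: addR]⟩
t=3: ⟨C=-4; E=∅; A=∅; R=[app :: mulR :: addR]⟩
t=4: ⟨C=(λu. -3); E=∅; A=[-4]; R=[mulR :: addR]⟩
t=5: ⟨C=-3; E={u↦-4}; A=∅; R=[mulR :: addR]⟩
t=6: ⟨C=(1 + 5); E=∅; A=∅; R=[mulL(-3) :: addR]⟩
t=7: ⟨C=1; E=∅; A=∅; R=[addR :: mulL(-3) :: addR]⟩
t=8: ⟨C=5; E=∅; A=∅; R=[addL(1) :: mulL(-3) :: addR]⟩
t=9: ⟨C=-2; E=∅; A=∅; R=[addL(-18)]⟩
→ final value -20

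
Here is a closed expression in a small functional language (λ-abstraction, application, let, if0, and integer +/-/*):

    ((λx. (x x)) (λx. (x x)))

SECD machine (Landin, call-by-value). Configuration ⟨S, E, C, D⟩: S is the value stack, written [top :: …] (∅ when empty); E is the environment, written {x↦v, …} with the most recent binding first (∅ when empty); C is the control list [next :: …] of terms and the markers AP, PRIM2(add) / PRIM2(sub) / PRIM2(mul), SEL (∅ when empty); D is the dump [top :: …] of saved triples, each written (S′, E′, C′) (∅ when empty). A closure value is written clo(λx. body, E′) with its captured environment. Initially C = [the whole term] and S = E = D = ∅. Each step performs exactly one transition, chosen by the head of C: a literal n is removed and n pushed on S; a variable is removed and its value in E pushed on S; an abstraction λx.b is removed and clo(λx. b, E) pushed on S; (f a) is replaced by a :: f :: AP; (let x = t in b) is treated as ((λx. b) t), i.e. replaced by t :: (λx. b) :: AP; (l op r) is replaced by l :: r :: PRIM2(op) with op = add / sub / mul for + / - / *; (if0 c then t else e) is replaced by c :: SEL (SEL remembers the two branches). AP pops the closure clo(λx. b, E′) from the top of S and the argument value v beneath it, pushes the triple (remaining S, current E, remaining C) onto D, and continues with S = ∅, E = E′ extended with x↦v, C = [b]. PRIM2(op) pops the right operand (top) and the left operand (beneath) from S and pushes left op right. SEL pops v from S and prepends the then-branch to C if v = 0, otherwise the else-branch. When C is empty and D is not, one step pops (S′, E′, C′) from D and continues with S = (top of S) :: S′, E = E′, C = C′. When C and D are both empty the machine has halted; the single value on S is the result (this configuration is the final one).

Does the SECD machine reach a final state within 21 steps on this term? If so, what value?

0. ⟨S=∅; E=∅; C=[((λx. (x x)) (λx. (x x)))]; D=∅⟩
1. ⟨S=∅; E=∅; C=[(λx. (x x)) :: (λx. (x x)) :: AP]; D=∅⟩
2. ⟨S=[clo(λx. (x x), ∅)]; E=∅; C=[(λx. (x x)) :: AP]; D=∅⟩
3. ⟨S=[clo(λx. (x x), ∅) :: clo(λx. (x x), ∅)]; E=∅; C=[AP]; D=∅⟩
4. ⟨S=∅; E={x↦clo(λx. (x x), ∅)}; C=[(x x)]; D=[(∅, ∅, ∅)]⟩
5. ⟨S=∅; E={x↦clo(λx. (x x), ∅)}; C=[x :: x :: AP]; D=[(∅, ∅, ∅)]⟩
6. ⟨S=[clo(λx. (x x), ∅)]; E={x↦clo(λx. (x x), ∅)}; C=[x :: AP]; D=[(∅, ∅, ∅)]⟩
7. ⟨S=[clo(λx. (x x), ∅) :: clo(λx. (x x), ∅)]; E={x↦clo(λx. (x x), ∅)}; C=[AP]; D=[(∅, ∅, ∅)]⟩
8. ⟨S=∅; E={x↦clo(λx. (x x), ∅)}; C=[(x x)]; D=[(∅, {x↦clo(λx. (x x), ∅)}, ∅) :: (∅, ∅, ∅)]⟩
9. ⟨S=∅; E={x↦clo(λx. (x x), ∅)}; C=[x :: x :: AP]; D=[(∅, {x↦clo(λx. (x x), ∅)}, ∅) :: (∅, ∅, ∅)]⟩
10. ⟨S=[clo(λx. (x x), ∅)]; E={x↦clo(λx. (x x), ∅)}; C=[x :: AP]; D=[(∅, {x↦clo(λx. (x x), ∅)}, ∅) :: (∅, ∅, ∅)]⟩
11. ⟨S=[clo(λx. (x x), ∅) :: clo(λx. (x x), ∅)]; E={x↦clo(λx. (x x), ∅)}; C=[AP]; D=[(∅, {x↦clo(λx. (x x), ∅)}, ∅) :: (∅, ∅, ∅)]⟩
12. ⟨S=∅; E={x↦clo(λx. (x x), ∅)}; C=[(x x)]; D=[(∅, {x↦clo(λx. (x x), ∅)}, ∅) :: (∅, {x↦clo(λx. (x x), ∅)}, ∅) :: (∅, ∅, ∅)]⟩
13. ⟨S=∅; E={x↦clo(λx. (x x), ∅)}; C=[x :: x :: AP]; D=[(∅, {x↦clo(λx. (x x), ∅)}, ∅) :: (∅, {x↦clo(λx. (x x), ∅)}, ∅) :: (∅, ∅, ∅)]⟩
14. ⟨S=[clo(λx. (x x), ∅)]; E={x↦clo(λx. (x x), ∅)}; C=[x :: AP]; D=[(∅, {x↦clo(λx. (x x), ∅)}, ∅) :: (∅, {x↦clo(λx. (x x), ∅)}, ∅) :: (∅, ∅, ∅)]⟩
15. ⟨S=[clo(λx. (x x), ∅) :: clo(λx. (x x), ∅)]; E={x↦clo(λx. (x x), ∅)}; C=[AP]; D=[(∅, {x↦clo(λx. (x x), ∅)}, ∅) :: (∅, {x↦clo(λx. (x x), ∅)}, ∅) :: (∅, ∅, ∅)]⟩
16. ⟨S=∅; E={x↦clo(λx. (x x), ∅)}; C=[(x x)]; D=[(∅, {x↦clo(λx. (x x), ∅)}, ∅) :: (∅, {x↦clo(λx. (x x), ∅)}, ∅) :: (∅, {x↦clo(λx. (x x), ∅)}, ∅) :: (∅, ∅, ∅)]⟩
17. ⟨S=∅; E={x↦clo(λx. (x x), ∅)}; C=[x :: x :: AP]; D=[(∅, {x↦clo(λx. (x x), ∅)}, ∅) :: (∅, {x↦clo(λx. (x x), ∅)}, ∅) :: (∅, {x↦clo(λx. (x x), ∅)}, ∅) :: (∅, ∅, ∅)]⟩
18. ⟨S=[clo(λx. (x x), ∅)]; E={x↦clo(λx. (x x), ∅)}; C=[x :: AP]; D=[(∅, {x↦clo(λx. (x x), ∅)}, ∅) :: (∅, {x↦clo(λx. (x x), ∅)}, ∅) :: (∅, {x↦clo(λx. (x x), ∅)}, ∅) :: (∅, ∅, ∅)]⟩
19. ⟨S=[clo(λx. (x x), ∅) :: clo(λx. (x x), ∅)]; E={x↦clo(λx. (x x), ∅)}; C=[AP]; D=[(∅, {x↦clo(λx. (x x), ∅)}, ∅) :: (∅, {x↦clo(λx. (x x), ∅)}, ∅) :: (∅, {x↦clo(λx. (x x), ∅)}, ∅) :: (∅, ∅, ∅)]⟩
20. ⟨S=∅; E={x↦clo(λx. (x x), ∅)}; C=[(x x)]; D=[(∅, {x↦clo(λx. (x x), ∅)}, ∅) :: (∅, {x↦clo(λx. (x x), ∅)}, ∅) :: (∅, {x↦clo(λx. (x x), ∅)}, ∅) :: (∅, {x↦clo(λx. (x x), ∅)}, ∅) :: (∅, ∅, ∅)]⟩
21. ⟨S=∅; E={x↦clo(λx. (x x), ∅)}; C=[x :: x :: AP]; D=[(∅, {x↦clo(λx. (x x), ∅)}, ∅) :: (∅, {x↦clo(λx. (x x), ∅)}, ∅) :: (∅, {x↦clo(λx. (x x), ∅)}, ∅) :: (∅, {x↦clo(λx. (x x), ∅)}, ∅) :: (∅, ∅, ∅)]⟩
→ 21 transitions taken and the configuration is still not final: no result within 21 steps

Answer: DIVERGES (no final state within 21 steps)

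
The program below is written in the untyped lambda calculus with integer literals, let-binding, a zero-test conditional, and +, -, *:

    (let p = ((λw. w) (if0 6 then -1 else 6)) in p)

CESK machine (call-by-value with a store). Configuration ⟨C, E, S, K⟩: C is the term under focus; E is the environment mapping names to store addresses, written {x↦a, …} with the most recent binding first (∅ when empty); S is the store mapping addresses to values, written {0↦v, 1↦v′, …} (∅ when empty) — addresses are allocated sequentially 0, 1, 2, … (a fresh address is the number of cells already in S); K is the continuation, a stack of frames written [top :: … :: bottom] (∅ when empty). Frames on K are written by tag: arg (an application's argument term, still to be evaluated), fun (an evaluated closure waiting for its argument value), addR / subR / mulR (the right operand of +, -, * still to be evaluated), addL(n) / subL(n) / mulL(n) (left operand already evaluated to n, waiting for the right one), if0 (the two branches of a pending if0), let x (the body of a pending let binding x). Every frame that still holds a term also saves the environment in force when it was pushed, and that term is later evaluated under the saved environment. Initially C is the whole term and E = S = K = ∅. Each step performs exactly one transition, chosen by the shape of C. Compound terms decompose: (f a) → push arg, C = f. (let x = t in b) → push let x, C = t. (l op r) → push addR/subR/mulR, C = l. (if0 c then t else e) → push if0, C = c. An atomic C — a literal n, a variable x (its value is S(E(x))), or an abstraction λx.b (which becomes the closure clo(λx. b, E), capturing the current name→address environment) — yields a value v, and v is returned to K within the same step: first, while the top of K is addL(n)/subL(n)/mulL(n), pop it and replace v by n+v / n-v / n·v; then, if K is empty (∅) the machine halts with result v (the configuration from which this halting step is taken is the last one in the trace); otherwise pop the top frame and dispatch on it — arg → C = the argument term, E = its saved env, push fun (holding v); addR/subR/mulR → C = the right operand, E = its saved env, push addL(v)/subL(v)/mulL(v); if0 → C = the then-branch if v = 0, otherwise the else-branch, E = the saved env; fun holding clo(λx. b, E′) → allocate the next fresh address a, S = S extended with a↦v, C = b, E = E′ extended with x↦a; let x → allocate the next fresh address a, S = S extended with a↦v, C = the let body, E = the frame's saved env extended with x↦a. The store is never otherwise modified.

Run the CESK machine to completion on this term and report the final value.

Answer: 6

Execution trace:
[0] <C=(let p = ((λw. w) (if0 6 then -1 else 6)) in p), E=∅, S=∅, K=∅>
[1] <C=((λw. w) (if0 6 then -1 else 6)), E=∅, S=∅, K=[let p]>
[2] <C=(λw. w), E=∅, S=∅, K=[arg :: let p]>
[3] <C=(if0 6 then -1 else 6), E=∅, S=∅, K=[fun :: let p]>
[4] <C=6, E=∅, S=∅, K=[if0 :: fun :: let p]>
[5] <C=6, E=∅, S=∅, K=[fun :: let p]>
[6] <C=w, E={w↦0}, S={0↦6}, K=[let p]>
[7] <C=p, E={p↦1}, S={0↦6, 1↦6}, K=∅>
→ final value 6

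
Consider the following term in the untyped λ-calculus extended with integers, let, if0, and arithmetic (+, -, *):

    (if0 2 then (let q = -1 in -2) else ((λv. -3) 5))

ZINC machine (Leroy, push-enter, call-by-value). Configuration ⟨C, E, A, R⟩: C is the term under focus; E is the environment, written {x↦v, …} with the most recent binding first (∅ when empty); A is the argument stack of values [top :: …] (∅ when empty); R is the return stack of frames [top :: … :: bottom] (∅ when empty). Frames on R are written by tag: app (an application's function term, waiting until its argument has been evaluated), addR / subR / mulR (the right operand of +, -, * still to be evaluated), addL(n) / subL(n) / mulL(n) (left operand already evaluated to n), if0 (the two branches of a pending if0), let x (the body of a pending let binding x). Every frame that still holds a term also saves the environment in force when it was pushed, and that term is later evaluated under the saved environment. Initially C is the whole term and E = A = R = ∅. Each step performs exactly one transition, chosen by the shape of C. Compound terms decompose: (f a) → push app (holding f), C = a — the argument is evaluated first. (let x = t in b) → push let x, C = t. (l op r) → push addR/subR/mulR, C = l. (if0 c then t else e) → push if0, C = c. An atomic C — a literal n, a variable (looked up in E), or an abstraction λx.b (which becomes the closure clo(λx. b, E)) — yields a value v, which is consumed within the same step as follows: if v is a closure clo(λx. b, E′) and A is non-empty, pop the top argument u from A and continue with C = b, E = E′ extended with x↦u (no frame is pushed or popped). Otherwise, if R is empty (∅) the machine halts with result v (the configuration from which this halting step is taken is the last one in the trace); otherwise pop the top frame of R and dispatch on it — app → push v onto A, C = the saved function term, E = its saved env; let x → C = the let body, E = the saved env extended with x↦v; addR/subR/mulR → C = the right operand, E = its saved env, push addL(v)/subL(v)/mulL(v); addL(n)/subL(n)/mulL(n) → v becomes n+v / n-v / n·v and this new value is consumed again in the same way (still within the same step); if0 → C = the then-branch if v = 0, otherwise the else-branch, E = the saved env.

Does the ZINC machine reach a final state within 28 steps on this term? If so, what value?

[0] [C=(if0 2 then (let q = -1 in -2) else ((λv. -3) 5)) | E=∅ | A=∅ | R=∅]
[1] [C=2 | E=∅ | A=∅ | R=[if0]]
[2] [C=((λv. -3) 5) | E=∅ | A=∅ | R=∅]
[3] [C=5 | E=∅ | A=∅ | R=[app]]
[4] [C=(λv. -3) | E=∅ | A=[5] | R=∅]
[5] [C=-3 | E={v↦5} | A=∅ | R=∅]
→ final value -3

Answer: -3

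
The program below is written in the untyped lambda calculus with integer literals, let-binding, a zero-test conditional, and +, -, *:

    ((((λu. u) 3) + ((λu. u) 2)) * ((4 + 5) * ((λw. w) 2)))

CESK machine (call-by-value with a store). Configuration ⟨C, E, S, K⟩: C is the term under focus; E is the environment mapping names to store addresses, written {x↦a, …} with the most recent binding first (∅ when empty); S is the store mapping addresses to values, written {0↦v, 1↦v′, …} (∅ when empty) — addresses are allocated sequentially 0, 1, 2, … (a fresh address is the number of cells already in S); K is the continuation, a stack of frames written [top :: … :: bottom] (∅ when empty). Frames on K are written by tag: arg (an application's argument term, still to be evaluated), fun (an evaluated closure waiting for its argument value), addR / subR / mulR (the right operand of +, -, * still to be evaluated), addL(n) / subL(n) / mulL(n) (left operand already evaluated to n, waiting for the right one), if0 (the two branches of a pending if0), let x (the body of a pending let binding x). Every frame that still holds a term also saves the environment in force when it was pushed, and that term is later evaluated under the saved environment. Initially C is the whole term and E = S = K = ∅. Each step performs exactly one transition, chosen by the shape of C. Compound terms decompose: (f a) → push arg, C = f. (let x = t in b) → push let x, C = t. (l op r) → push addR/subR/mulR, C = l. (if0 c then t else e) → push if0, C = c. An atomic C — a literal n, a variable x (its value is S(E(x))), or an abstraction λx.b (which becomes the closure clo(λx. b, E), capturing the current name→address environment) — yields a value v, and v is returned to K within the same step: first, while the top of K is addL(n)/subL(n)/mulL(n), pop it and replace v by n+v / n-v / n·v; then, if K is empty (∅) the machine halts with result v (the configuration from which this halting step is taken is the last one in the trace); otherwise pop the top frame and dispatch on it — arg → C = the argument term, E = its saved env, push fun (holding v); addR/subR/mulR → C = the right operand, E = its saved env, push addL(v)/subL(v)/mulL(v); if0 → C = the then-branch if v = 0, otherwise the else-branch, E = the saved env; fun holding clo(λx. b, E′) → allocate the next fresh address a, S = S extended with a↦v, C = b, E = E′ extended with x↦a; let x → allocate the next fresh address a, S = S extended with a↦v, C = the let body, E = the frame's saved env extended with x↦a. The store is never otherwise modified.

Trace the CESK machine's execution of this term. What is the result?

0. <C=((((λu. u) 3) + ((λu. u) 2)) * ((4 + 5) * ((λw. w) 2))), E=∅, S=∅, K=∅>
1. <C=(((λu. u) 3) + ((λu. u) 2)), E=∅, S=∅, K=[mulR]>
2. <C=((λu. u) 3), E=∅, S=∅, K=[addR :: mulR]>
3. <C=(λu. u), E=∅, S=∅, K=[arg :: addR :: mulR]>
4. <C=3, E=∅, S=∅, K=[fun :: addR :: mulR]>
5. <C=u, E={u↦0}, S={0↦3}, K=[addR :: mulR]>
6. <C=((λu. u) 2), E=∅, S={0↦3}, K=[addL(3) :: mulR]>
7. <C=(λu. u), E=∅, S={0↦3}, K=[arg :: addL(3) :: mulR]>
8. <C=2, E=∅, S={0↦3}, K=[fun :: addL(3) :: mulR]>
9. <C=u, E={u↦1}, S={0↦3, 1↦2}, K=[addL(3) :: mulR]>
10. <C=((4 + 5) * ((λw. w) 2)), E=∅, S={0↦3, 1↦2}, K=[mulL(5)]>
11. <C=(4 + 5), E=∅, S={0↦3, 1↦2}, K=[mulR :: mulL(5)]>
12. <C=4, E=∅, S={0↦3, 1↦2}, K=[addR :: mulR :: mulL(5)]>
13. <C=5, E=∅, S={0↦3, 1↦2}, K=[addL(4) :: mulR :: mulL(5)]>
14. <C=((λw. w) 2), E=∅, S={0↦3, 1↦2}, K=[mulL(9) :: mulL(5)]>
15. <C=(λw. w), E=∅, S={0↦3, 1↦2}, K=[arg :: mulL(9) :: mulL(5)]>
16. <C=2, E=∅, S={0↦3, 1↦2}, K=[fun :: mulL(9) :: mulL(5)]>
17. <C=w, E={w↦2}, S={0↦3, 1↦2, 2↦2}, K=[mulL(9) :: mulL(5)]>
→ final value 90

Answer: 90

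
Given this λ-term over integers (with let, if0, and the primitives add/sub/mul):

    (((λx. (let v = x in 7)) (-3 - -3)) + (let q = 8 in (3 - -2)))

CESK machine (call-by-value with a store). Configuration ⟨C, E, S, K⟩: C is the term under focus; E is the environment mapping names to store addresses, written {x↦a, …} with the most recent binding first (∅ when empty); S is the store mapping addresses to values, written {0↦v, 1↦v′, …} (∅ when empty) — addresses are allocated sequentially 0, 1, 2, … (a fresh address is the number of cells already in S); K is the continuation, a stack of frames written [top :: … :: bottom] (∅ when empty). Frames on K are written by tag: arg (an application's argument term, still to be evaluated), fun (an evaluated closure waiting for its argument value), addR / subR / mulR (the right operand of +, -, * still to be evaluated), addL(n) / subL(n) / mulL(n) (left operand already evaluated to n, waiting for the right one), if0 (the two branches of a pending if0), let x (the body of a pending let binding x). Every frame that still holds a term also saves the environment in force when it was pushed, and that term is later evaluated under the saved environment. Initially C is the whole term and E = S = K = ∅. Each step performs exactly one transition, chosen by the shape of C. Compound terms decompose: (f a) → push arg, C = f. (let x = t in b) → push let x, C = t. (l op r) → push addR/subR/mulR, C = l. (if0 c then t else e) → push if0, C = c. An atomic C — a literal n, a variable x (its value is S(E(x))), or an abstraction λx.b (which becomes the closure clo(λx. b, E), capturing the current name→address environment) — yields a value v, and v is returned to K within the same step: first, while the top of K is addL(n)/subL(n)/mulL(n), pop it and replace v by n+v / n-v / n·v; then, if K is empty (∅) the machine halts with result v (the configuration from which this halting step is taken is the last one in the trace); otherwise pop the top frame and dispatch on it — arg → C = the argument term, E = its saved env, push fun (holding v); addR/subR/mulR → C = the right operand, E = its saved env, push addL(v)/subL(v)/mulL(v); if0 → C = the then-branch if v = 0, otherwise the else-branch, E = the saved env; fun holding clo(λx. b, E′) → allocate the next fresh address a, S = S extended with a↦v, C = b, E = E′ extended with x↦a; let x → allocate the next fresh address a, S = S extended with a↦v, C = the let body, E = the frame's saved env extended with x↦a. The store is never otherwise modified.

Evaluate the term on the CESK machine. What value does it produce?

step 0: <C=(((λx. (let v = x in 7)) (-3 - -3)) + (let q = 8 in (3 - -2))), E=∅, S=∅, K=∅>
step 1: <C=((λx. (let v = x in 7)) (-3 - -3)), E=∅, S=∅, K=[addR]>
step 2: <C=(λx. (let v = x in 7)), E=∅, S=∅, K=[arg :: addR]>
step 3: <C=(-3 - -3), E=∅, S=∅, K=[fun :: addR]>
step 4: <C=-3, E=∅, S=∅, K=[subR :: fun :: addR]>
step 5: <C=-3, E=∅, S=∅, K=[subL(-3) :: fun :: addR]>
step 6: <C=(let v = x in 7), E={x↦0}, S={0↦0}, K=[addR]>
step 7: <C=x, E={x↦0}, S={0↦0}, K=[let v :: addR]>
step 8: <C=7, E={v↦1, x↦0}, S={0↦0, 1↦0}, K=[addR]>
step 9: <C=(let q = 8 in (3 - -2)), E=∅, S={0↦0, 1↦0}, K=[addL(7)]>
step 10: <C=8, E=∅, S={0↦0, 1↦0}, K=[let q :: addL(7)]>
step 11: <C=(3 - -2), E={q↦2}, S={0↦0, 1↦0, 2↦8}, K=[addL(7)]>
step 12: <C=3, E={q↦2}, S={0↦0, 1↦0, 2↦8}, K=[subR :: addL(7)]>
step 13: <C=-2, E={q↦2}, S={0↦0, 1↦0, 2↦8}, K=[subL(3) :: addL(7)]>
→ final value 12

Answer: 12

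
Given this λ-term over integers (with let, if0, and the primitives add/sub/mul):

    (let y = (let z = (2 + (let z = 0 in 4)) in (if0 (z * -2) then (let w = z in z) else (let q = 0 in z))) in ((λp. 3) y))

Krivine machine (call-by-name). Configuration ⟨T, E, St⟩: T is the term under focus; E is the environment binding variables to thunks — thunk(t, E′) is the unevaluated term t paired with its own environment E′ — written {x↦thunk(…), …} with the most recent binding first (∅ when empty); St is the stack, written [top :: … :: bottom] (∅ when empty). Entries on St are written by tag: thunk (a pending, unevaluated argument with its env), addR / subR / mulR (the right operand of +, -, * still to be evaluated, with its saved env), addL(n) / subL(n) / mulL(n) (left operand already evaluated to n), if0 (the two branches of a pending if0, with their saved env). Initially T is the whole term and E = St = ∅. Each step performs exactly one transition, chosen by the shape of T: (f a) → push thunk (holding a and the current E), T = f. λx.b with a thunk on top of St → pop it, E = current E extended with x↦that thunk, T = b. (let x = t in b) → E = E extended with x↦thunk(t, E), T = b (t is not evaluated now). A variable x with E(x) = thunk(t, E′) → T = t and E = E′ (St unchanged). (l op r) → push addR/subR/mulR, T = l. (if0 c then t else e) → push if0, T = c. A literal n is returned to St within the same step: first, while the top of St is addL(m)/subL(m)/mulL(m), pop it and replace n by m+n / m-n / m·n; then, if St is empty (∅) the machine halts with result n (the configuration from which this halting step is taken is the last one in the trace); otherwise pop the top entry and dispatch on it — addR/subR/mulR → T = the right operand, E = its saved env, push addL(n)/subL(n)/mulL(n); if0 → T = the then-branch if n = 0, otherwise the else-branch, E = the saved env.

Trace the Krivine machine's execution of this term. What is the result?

step 0: <T=(let y = (let z = (2 + (let z = 0 in 4)) in (if0 (z * -2) then (let w = z in z) else (let q = 0 in z))) in ((λp. 3) y)), E=∅, St=∅>
step 1: <T=((λp. 3) y), E={y↦thunk((let z = (2 + (let z = 0 in 4)) in (if0 (z * -2) then (let w = z in z) else (let q = 0 in z))), ∅)}, St=∅>
step 2: <T=(λp. 3), E={y↦thunk((let z = (2 + (let z = 0 in 4)) in (if0 (z * -2) then (let w = z in z) else (let q = 0 in z))), ∅)}, St=[thunk]>
step 3: <T=3, E={p↦thunk(y, {y↦thunk((let z = (2 + (let z = 0 in 4)) in (if0 (z * -2) then (let w = z in z) else (let q = 0 in z))), ∅)}), y↦thunk((let z = (2 + (let z = 0 in 4)) in (if0 (z * -2) then (let w = z in z) else (let q = 0 in z))), ∅)}, St=∅>
→ final value 3

Answer: 3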